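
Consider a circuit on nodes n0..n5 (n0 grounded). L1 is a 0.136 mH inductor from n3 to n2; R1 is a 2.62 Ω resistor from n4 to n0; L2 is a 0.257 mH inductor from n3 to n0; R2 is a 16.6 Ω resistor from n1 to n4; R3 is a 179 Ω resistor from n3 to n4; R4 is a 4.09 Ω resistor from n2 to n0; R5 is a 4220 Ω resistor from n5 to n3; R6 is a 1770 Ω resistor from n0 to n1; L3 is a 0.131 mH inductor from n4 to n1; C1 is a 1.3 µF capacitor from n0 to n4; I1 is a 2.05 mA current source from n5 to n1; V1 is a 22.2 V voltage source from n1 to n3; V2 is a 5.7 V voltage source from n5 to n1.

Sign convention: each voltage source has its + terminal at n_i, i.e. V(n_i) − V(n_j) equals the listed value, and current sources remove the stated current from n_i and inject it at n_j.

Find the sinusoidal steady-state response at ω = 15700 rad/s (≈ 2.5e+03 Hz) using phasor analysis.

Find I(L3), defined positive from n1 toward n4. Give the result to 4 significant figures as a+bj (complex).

Apply KCL at each of the 5 non-ground nodes and solve the resulting linear system.
Node n1: branches {R2, R6, L3, I1, V1, V2} → V_1 = 12.91-2.597j
Node n2: branches {L1, R4} → V_2 = -8.365+1.770j
Node n3: branches {L1, L2, R3, R5, V1} → V_3 = -9.289-2.597j
Node n4: branches {R1, R2, R3, L3, C1} → V_4 = 6.624-7.516j
Node n5: branches {R5, I1, V2} → V_5 = 18.61-2.597j
Source currents: i(V1)=-2.784+2.762j, i(V2)=-0.008661+0.000j

2.392-3.057j A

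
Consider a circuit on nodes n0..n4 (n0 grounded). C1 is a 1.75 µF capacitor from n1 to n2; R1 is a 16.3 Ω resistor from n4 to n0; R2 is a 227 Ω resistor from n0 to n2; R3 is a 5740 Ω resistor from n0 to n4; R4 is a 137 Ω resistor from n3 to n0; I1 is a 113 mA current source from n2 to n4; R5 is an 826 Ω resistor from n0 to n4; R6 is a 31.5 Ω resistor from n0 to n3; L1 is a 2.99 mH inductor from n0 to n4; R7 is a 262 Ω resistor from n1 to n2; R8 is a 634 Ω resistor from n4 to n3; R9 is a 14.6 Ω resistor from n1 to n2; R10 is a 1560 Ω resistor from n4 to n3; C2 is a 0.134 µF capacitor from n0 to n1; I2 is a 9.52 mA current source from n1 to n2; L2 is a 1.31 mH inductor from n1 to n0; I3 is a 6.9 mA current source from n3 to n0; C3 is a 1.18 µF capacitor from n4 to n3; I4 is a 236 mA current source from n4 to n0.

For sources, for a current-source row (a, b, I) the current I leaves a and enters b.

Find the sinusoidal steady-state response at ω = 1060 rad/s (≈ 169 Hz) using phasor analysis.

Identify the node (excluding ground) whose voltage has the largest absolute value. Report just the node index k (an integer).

MNA unknowns: 4 node voltages V₁..V_4
C1: Y=0.000+0.001855j on G[1,2]
R1: Y=0.06135+0.000j on G[4,0]
R2: Y=0.004405+0.000j on G[0,2]
R3: Y=0.0001742+0.000j on G[0,4]
R4: Y=0.007299+0.000j on G[3,0]
I1: z[2]−=0.113, z[4]+=0.113
R5: Y=0.001211+0.000j on G[0,4]
R6: Y=0.03175+0.000j on G[0,3]
L1: Y=0.000-0.3155j on G[0,4]
R7: Y=0.003817+0.000j on G[1,2]
R8: Y=0.001577+0.000j on G[4,3]
R9: Y=0.06849+0.000j on G[1,2]
R10: Y=0.0006410+0.000j on G[4,3]
C2: Y=0.000+0.0001420j on G[0,1]
I2: z[1]−=0.00952, z[2]+=0.00952
L2: Y=0.000-0.7201j on G[1,0]
I3: z[3]−=0.0069, z[0]+=0.0069
C3: Y=0.000+0.001251j on G[4,3]
I4: z[4]−=0.236, z[0]+=0.236
solve → V1=-0.0006581-0.1487j, V2=-1.349-0.1076j, V3=-0.1605-0.01771j, V4=-0.07706-0.3765j

2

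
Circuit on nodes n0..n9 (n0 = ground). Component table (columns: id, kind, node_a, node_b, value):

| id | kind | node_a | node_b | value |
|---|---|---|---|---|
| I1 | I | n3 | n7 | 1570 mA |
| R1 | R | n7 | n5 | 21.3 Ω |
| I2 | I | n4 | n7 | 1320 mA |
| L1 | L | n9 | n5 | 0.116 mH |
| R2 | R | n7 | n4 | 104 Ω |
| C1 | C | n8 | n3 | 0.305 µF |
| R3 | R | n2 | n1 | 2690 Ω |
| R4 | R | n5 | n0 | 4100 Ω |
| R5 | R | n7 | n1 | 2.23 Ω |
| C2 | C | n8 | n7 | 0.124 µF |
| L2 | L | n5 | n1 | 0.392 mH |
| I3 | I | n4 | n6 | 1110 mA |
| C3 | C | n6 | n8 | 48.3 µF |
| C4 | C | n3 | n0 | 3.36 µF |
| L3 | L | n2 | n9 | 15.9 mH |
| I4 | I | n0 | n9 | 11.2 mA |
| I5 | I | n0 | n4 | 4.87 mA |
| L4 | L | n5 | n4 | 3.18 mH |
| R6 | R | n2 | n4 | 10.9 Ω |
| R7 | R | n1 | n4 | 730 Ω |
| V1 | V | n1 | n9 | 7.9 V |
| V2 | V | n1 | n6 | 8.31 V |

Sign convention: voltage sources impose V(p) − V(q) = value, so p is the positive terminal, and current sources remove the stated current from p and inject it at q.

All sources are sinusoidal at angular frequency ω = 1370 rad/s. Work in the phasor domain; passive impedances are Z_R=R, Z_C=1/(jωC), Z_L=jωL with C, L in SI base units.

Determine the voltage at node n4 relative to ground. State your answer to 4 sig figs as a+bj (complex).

1737-2719j V

Element admittances at ω=1370 rad/s:
  I1: injects 1.57 A into n7 (from n3)
  Y(R1) = 0.04695+0.000j S between n7,n5
  I2: injects 1.32 A into n7 (from n4)
  Y(L1) = 0.000-6.292j S between n9,n5
  Y(R2) = 0.009615+0.000j S between n7,n4
  Y(C1) = 0.000+0.0004178j S between n8,n3
  Y(R3) = 0.0003717+0.000j S between n2,n1
  Y(R4) = 0.0002439+0.000j S between n5,n0
  Y(R5) = 0.4484+0.000j S between n7,n1
  Y(C2) = 0.000+0.0001699j S between n8,n7
  Y(L2) = 0.000-1.862j S between n5,n1
  I3: injects 1.11 A into n6 (from n4)
  Y(C3) = 0.000+0.06617j S between n6,n8
  Y(C4) = 0.000+0.004603j S between n3,n0
  Y(L3) = 0.000-0.04591j S between n2,n9
  I4: injects 0.0112 A into n9 (from n0)
  I5: injects 0.00487 A into n4 (from n0)
  Y(L4) = 0.000-0.2295j S between n5,n4
  Y(R6) = 0.09174+0.000j S between n2,n4
  Y(R7) = 0.001370+0.000j S between n1,n4
  V1: constraint V(n1)−V(n9) = 7.9
  V2: constraint V(n1)−V(n6) = 8.31
Assemble and solve the 11×11 MNA system:
  V(n1)=1744-2710j  V(n2)=1740-2717j  V(n3)=143.6+88.59j  V(n4)=1737-2719j  V(n5)=1738-2711j  V(n6)=1736-2710j  V(n7)=1749-2711j  V(n8)=1726-2693j  V(n9)=1736-2710j
  i(V1)=1.752+10.81j  i(V2)=0.04920+0.6572j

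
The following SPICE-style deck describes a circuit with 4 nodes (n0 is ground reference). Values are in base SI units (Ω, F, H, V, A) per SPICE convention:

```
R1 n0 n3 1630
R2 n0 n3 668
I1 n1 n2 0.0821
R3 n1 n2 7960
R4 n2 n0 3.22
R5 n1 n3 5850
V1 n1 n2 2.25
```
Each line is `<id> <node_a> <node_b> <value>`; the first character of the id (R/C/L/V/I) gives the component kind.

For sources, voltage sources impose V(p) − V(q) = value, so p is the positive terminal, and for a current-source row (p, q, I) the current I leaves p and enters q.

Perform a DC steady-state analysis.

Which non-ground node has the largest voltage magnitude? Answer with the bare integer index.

1

MNA unknowns: 3 node voltages V₁..V_3 plus 1 source current (V1)
R1: Y=0.0006135 on G[0,3]
R2: Y=0.001497 on G[0,3]
I1: z[1]−=0.0821, z[2]+=0.0821
R3: Y=0.0001256 on G[1,2]
R4: Y=0.3106 on G[2,0]
R5: Y=0.0001709 on G[1,3]
V1: row V1−V2=2.25, i_V1 at 1,2
solve → V1=2.249, V2=-0.001145, V3=0.1685
aux → i_V1=-0.08274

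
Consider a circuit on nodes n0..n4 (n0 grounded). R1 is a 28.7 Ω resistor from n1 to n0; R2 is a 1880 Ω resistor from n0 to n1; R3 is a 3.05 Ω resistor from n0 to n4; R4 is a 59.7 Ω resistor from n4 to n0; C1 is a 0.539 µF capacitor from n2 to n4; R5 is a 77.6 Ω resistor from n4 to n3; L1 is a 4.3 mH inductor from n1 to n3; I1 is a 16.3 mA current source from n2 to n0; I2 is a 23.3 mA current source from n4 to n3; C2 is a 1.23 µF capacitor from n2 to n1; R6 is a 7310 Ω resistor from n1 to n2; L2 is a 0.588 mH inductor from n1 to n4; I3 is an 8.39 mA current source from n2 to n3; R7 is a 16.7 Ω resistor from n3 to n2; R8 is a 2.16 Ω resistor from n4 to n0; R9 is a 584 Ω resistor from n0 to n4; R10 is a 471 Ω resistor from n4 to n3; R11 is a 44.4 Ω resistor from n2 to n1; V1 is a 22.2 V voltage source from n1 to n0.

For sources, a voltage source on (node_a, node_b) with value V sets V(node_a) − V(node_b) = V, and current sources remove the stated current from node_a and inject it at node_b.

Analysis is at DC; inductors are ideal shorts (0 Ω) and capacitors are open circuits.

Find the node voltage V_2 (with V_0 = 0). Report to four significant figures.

Apply KCL at each of the 4 non-ground nodes and solve the resulting linear system.
Node n1: branches {R1, R2, L1, C2, R6, L2, R11, V1} → V_1 = 22.20
Node n2: branches {C1, I1, C2, R6, I3, R7, R11} → V_2 = 21.90
Node n3: branches {R5, L1, I2, I3, R7, R10} → V_3 = 22.20
Node n4: branches {R3, R4, C1, R5, I2, L2, R8, R9, R10} → V_4 = 22.20
Source currents: i(L1)=-0.01378, i(L2)=17.99, i(V1)=-18.77

21.90 V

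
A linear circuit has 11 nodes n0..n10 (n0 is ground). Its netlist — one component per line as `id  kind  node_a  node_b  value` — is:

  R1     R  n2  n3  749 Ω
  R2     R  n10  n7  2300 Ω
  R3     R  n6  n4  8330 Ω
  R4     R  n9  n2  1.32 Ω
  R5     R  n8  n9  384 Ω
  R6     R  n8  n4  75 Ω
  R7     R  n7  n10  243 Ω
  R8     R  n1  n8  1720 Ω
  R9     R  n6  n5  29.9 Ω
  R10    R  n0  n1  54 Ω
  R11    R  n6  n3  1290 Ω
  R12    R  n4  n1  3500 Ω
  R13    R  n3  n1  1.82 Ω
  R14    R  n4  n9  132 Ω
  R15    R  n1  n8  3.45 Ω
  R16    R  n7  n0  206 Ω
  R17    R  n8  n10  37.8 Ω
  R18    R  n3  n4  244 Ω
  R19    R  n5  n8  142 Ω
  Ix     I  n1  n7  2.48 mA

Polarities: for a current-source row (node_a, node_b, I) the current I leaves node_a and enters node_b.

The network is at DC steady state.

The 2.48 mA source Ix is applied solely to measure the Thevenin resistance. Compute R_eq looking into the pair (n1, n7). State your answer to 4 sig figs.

R_eq = 130.2 Ω

Apply KCL at each of the 10 non-ground nodes and solve the resulting linear system.
Node n1: branches {R8, R10, R12, R13, R15, Ix} → V_1 = -0.06708
Node n2: branches {R1, R4} → V_2 = -0.06409
Node n3: branches {R1, R11, R13, R18} → V_3 = -0.06705
Node n4: branches {R3, R6, R12, R14, R18} → V_4 = -0.06397
Node n5: branches {R9, R19} → V_5 = -0.06330
Node n6: branches {R3, R9, R11} → V_6 = -0.06339
Node n7: branches {R2, R7, R16, Ix} → V_7 = 0.2559
Node n8: branches {R5, R6, R8, R15, R17, R19} → V_8 = -0.06289
Node n9: branches {R4, R5, R14} → V_9 = -0.06408
Node n10: branches {R2, R7, R17} → V_10 = -0.01611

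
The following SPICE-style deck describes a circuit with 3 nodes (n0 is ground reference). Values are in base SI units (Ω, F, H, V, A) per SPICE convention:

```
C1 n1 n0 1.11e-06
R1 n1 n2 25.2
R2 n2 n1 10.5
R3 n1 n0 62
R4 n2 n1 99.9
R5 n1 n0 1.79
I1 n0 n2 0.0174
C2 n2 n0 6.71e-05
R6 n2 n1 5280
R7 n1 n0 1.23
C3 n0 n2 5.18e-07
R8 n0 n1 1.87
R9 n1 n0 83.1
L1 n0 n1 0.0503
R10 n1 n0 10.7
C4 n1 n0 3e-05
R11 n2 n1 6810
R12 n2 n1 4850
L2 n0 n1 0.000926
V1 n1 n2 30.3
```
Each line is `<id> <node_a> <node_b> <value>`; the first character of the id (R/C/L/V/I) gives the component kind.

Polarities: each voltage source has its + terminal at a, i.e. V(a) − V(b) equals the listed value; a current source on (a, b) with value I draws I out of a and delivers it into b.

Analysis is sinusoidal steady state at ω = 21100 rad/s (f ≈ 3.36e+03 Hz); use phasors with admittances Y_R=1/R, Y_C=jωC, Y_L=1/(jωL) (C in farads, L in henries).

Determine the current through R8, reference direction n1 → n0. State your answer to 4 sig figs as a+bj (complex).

Element admittances at ω=21100 rad/s:
  Y(C1) = 0.000+0.02342j S between n1,n0
  Y(R1) = 0.03968+0.000j S between n1,n2
  Y(R2) = 0.09524+0.000j S between n2,n1
  Y(R3) = 0.01613+0.000j S between n1,n0
  Y(R4) = 0.01001+0.000j S between n2,n1
  Y(R5) = 0.5587+0.000j S between n1,n0
  I1: injects 0.0174 A into n2 (from n0)
  Y(C2) = 0.000+1.416j S between n2,n0
  Y(R6) = 0.0001894+0.000j S between n2,n1
  Y(R7) = 0.8130+0.000j S between n1,n0
  Y(C3) = 0.000+0.01093j S between n0,n2
  Y(R8) = 0.5348+0.000j S between n0,n1
  Y(R9) = 0.01203+0.000j S between n1,n0
  Y(L1) = 0.000-0.0009422j S between n0,n1
  Y(R10) = 0.09346+0.000j S between n1,n0
  Y(C4) = 0.000+0.6330j S between n1,n0
  Y(R11) = 0.0001468+0.000j S between n2,n1
  Y(R12) = 0.0002062+0.000j S between n2,n1
  Y(L2) = 0.000-0.05118j S between n0,n1
  V1: constraint V(n1)−V(n2) = 30.3
Assemble and solve the 3×3 MNA system:
  V(n1)=10.66+10.64j  V(n2)=-19.64+10.64j
  i(V1)=-19.60-28.02j

5.702+5.689j A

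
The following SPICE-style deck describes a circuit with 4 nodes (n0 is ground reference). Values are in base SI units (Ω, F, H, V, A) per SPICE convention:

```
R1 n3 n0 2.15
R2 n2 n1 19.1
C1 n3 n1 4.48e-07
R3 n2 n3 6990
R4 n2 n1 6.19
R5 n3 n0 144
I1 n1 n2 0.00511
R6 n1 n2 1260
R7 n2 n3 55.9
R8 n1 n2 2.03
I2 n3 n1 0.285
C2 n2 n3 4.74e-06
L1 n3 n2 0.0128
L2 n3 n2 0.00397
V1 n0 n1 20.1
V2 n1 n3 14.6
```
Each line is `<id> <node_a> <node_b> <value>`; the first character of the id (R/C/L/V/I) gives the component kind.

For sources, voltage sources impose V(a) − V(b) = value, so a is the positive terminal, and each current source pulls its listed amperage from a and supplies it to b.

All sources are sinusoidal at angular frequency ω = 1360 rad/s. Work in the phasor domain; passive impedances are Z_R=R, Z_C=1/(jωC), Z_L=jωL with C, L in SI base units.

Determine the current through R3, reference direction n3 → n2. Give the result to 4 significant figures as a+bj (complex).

-0.001842-0.0006000j A

Element admittances at ω=1360 rad/s:
  Y(R1) = 0.4651+0.000j S between n3,n0
  Y(R2) = 0.05236+0.000j S between n2,n1
  Y(C1) = 0.000+0.0006093j S between n3,n1
  Y(R3) = 0.0001431+0.000j S between n2,n3
  Y(R4) = 0.1616+0.000j S between n2,n1
  Y(R5) = 0.006944+0.000j S between n3,n0
  I1: injects 0.00511 A into n2 (from n1)
  Y(R6) = 0.0007937+0.000j S between n1,n2
  Y(R7) = 0.01789+0.000j S between n2,n3
  Y(R8) = 0.4926+0.000j S between n1,n2
  I2: injects 0.285 A into n1 (from n3)
  Y(C2) = 0.000+0.006446j S between n2,n3
  Y(L1) = 0.000-0.05744j S between n3,n2
  Y(L2) = 0.000-0.1852j S between n3,n2
  V1: constraint V(n0)−V(n1) = 20.1
  V2: constraint V(n1)−V(n3) = 14.6
Assemble and solve the 5×5 MNA system:
  V(n1)=-20.10+0.000j  V(n2)=-21.82+4.194j  V(n3)=-34.70+0.000j
  i(V1)=-16.38+0.000j  i(V2)=-17.32+2.957j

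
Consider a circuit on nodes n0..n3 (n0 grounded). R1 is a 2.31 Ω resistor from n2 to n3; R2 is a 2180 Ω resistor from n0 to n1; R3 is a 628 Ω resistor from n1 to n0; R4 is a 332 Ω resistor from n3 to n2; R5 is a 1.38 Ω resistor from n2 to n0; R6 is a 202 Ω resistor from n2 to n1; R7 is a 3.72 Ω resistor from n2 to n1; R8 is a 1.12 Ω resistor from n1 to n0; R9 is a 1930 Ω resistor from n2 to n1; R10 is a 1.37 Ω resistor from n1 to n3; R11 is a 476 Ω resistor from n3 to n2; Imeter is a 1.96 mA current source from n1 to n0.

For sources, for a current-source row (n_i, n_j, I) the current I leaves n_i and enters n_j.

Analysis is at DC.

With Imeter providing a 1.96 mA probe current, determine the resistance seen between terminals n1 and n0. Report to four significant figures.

R_eq = 0.8285 Ω

Apply KCL at each of the 3 non-ground nodes and solve the resulting linear system.
Node n1: branches {R2, R3, R6, R7, R8, R9, R10, Imeter} → V_1 = -0.001624
Node n2: branches {R1, R4, R5, R6, R7, R9, R11} → V_2 = -0.0006993
Node n3: branches {R1, R4, R10, R11} → V_3 = -0.001277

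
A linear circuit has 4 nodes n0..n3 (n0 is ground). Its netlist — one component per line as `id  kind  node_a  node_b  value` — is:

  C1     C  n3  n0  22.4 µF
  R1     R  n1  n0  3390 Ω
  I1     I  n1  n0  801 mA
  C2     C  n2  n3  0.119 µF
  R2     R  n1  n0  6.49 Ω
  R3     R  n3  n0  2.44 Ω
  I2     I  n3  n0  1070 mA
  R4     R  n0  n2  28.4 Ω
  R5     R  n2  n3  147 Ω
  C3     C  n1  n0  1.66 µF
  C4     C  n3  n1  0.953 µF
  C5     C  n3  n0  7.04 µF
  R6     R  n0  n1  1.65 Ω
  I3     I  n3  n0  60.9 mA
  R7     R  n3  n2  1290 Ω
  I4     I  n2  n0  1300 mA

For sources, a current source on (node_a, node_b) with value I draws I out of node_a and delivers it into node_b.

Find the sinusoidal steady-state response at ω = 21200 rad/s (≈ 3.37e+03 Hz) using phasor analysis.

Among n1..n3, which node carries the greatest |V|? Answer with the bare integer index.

Apply KCL at each of the 3 non-ground nodes and solve the resulting linear system.
Node n1: branches {R1, I1, R2, C3, C4, R6} → V_1 = -1.088+0.05120j
Node n2: branches {C2, R4, R5, R7, I4} → V_2 = -30.54+1.992j
Node n3: branches {C1, C2, R3, I2, R5, C4, C5, I3, R7} → V_3 = -1.055+1.434j

2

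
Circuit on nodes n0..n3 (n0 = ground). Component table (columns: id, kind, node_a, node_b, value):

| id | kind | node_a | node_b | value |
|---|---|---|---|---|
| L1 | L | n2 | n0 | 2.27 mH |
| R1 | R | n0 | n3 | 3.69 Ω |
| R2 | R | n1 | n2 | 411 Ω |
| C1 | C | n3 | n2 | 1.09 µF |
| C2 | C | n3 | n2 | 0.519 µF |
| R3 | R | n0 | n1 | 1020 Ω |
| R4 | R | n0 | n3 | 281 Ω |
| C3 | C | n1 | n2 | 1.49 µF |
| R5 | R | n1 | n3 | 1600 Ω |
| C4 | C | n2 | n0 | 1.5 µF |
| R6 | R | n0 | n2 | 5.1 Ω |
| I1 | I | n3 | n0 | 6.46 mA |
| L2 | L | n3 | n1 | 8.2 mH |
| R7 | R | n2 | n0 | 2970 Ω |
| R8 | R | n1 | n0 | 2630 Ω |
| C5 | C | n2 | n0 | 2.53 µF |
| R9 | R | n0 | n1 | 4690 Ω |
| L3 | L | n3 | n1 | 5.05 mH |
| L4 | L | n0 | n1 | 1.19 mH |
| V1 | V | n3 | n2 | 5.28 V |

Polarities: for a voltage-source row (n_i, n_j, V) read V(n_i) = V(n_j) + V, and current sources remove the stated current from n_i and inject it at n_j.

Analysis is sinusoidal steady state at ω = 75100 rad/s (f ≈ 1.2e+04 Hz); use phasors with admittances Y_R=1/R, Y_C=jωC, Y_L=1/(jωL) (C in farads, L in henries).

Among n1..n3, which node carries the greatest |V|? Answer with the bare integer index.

MNA unknowns: 3 node voltages V₁..V_3 plus 1 source current (V1)
L1: Y=0.000-0.005866j on G[2,0]
R1: Y=0.2710+0.000j on G[0,3]
R2: Y=0.002433+0.000j on G[1,2]
C1: Y=0.000+0.08186j on G[3,2]
C2: Y=0.000+0.03898j on G[3,2]
R3: Y=0.0009804+0.000j on G[0,1]
R4: Y=0.003559+0.000j on G[0,3]
C3: Y=0.000+0.1119j on G[1,2]
R5: Y=0.0006250+0.000j on G[1,3]
C4: Y=0.000+0.1127j on G[2,0]
R6: Y=0.1961+0.000j on G[0,2]
I1: z[3]−=0.00646, z[0]+=0.00646
L2: Y=0.000-0.001624j on G[3,1]
R7: Y=0.0003367+0.000j on G[2,0]
R8: Y=0.0003802+0.000j on G[1,0]
C5: Y=0.000+0.1900j on G[2,0]
R9: Y=0.0002132+0.000j on G[0,1]
L3: Y=0.000-0.002637j on G[3,1]
L4: Y=0.000-0.01119j on G[0,1]
V1: row V3−V2=5.28, i_V1 at 3,2
solve → V1=-2.783+1.416j, V2=-2.262+1.355j, V3=3.018+1.355j
aux → i_V1=-0.8383-0.9852j

3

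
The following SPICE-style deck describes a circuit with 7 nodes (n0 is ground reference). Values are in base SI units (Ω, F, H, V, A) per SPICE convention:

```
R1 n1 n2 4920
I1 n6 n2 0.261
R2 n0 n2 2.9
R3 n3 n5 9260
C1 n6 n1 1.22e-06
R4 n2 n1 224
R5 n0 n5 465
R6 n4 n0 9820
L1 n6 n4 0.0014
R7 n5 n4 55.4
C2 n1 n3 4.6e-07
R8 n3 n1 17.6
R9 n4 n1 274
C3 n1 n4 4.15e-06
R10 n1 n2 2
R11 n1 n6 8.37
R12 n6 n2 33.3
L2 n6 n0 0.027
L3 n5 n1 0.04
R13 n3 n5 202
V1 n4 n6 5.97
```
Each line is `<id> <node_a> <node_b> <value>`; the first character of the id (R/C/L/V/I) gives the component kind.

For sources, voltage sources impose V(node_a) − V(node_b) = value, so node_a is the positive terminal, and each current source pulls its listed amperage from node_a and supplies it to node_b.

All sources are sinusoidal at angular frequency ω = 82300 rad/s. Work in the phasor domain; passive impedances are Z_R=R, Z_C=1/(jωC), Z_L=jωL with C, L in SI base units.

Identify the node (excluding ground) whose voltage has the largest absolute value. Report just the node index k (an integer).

6

Apply KCL at each of the 6 non-ground nodes and solve the resulting linear system.
Node n1: branches {R1, C1, R4, C2, R8, R9, C3, R10, R11, L3} → V_1 = -0.2546+0.04449j
Node n2: branches {R1, I1, R2, R4, R10, R12} → V_2 = -0.005386-0.002157j
Node n3: branches {R3, C2, R8, R13} → V_3 = -0.2044-0.03665j
Node n4: branches {R6, L1, R7, R9, C3, V1} → V_4 = 1.400-0.8108j
Node n5: branches {R3, R5, R7, L3, R13} → V_5 = 0.9671-0.5720j
Node n6: branches {I1, C1, L1, R11, R12, L2, V1} → V_6 = -4.570-0.8108j
Source currents: i(V1)=-0.3061-0.5059j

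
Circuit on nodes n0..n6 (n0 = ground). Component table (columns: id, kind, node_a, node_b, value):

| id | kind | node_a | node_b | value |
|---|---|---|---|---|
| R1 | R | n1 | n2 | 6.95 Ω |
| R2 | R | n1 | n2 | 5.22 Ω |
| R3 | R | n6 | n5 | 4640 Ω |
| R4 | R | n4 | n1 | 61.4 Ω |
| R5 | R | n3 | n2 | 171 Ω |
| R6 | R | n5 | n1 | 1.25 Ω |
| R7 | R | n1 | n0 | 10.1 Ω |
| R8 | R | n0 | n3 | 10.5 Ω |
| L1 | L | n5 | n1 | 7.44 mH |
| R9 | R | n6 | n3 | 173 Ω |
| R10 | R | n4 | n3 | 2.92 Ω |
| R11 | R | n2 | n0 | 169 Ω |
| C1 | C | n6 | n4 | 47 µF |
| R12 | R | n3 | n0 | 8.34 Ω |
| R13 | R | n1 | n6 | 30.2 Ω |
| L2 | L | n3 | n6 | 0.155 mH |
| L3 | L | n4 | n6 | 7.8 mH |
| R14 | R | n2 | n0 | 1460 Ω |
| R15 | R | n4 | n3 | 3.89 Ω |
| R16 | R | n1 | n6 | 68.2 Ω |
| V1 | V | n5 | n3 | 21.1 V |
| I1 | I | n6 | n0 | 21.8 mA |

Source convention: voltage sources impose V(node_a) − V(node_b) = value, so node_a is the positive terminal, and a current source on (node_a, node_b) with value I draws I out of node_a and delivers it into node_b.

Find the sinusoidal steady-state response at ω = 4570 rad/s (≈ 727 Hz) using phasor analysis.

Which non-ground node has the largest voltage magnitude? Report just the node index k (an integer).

Apply KCL at each of the 6 non-ground nodes and solve the resulting linear system.
Node n1: branches {R1, R2, R4, R6, R7, L1, R13, R16} → V_1 = 11.99-0.04294j
Node n2: branches {R1, R2, R5, R11, R14} → V_2 = 11.46-0.04105j
Node n3: branches {R5, R8, R9, R10, R12, L2, R15, V1} → V_3 = -5.971+0.02102j
Node n4: branches {R4, R10, C1, L3, R15} → V_4 = -5.731-0.05463j
Node n5: branches {R3, R6, L1, V1} → V_5 = 15.13+0.02102j
Node n6: branches {R3, R9, C1, R13, L2, L3, R16, I1} → V_6 = -5.975+0.7192j
Source currents: i(V1)=-2.516+0.04126j

5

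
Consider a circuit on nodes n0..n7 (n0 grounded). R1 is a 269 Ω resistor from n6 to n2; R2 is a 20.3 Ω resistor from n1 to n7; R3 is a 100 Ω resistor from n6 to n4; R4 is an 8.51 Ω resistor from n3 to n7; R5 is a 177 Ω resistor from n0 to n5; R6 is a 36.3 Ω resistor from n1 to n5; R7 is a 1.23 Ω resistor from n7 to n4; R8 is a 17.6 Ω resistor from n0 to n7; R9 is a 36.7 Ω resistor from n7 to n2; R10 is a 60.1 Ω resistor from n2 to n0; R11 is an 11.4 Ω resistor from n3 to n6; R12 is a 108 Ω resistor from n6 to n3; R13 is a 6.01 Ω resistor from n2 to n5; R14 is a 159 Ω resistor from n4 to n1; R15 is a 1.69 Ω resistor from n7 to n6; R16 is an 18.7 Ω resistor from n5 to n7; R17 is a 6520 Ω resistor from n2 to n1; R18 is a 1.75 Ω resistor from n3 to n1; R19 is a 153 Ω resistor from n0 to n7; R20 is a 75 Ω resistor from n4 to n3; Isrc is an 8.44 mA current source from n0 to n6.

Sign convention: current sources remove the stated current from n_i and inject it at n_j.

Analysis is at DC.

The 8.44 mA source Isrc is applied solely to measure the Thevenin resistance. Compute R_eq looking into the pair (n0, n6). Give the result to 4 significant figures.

R_eq = 13.69 Ω

MNA unknowns: 7 node voltages V₁..V_7
R1: Y=0.003717 on G[6,2]
R2: Y=0.04926 on G[1,7]
R3: Y=0.01000 on G[6,4]
R4: Y=0.1175 on G[3,7]
R5: Y=0.005650 on G[0,5]
R6: Y=0.02755 on G[1,5]
R7: Y=0.8130 on G[7,4]
R8: Y=0.05682 on G[0,7]
R9: Y=0.02725 on G[7,2]
R10: Y=0.01664 on G[2,0]
R11: Y=0.08772 on G[3,6]
R12: Y=0.009259 on G[6,3]
R13: Y=0.1664 on G[2,5]
R14: Y=0.006289 on G[4,1]
R15: Y=0.5917 on G[7,6]
R16: Y=0.05348 on G[5,7]
R17: Y=0.0001534 on G[2,1]
R18: Y=0.5714 on G[3,1]
R19: Y=0.006536 on G[0,7]
R20: Y=0.01333 on G[4,3]
Isrc: z[0]−=0.00844, z[6]+=0.00844
solve → V1=0.1051, V2=0.08396, V3=0.1061, V4=0.1035, V5=0.08847, V6=0.1156, V7=0.1033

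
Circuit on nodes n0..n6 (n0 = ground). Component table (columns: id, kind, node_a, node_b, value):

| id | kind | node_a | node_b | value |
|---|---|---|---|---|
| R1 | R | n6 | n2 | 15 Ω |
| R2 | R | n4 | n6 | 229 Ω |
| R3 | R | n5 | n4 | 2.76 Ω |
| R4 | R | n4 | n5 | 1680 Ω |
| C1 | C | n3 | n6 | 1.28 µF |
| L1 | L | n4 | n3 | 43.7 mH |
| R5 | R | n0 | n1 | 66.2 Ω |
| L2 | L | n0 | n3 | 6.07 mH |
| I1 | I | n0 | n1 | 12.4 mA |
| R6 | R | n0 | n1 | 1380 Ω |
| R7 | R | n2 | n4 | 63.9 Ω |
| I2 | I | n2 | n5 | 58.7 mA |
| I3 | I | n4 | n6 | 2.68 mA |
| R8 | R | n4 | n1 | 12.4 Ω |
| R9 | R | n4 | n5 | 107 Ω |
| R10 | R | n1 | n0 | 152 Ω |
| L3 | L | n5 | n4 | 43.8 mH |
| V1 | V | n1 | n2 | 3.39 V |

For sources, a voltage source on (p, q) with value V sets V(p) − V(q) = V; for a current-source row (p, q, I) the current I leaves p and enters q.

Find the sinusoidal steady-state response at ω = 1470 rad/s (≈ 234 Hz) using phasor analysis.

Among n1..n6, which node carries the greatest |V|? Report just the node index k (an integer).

2

Apply KCL at each of the 6 non-ground nodes and solve the resulting linear system.
Node n1: branches {R5, I1, R6, R8, R10, V1} → V_1 = 0.3615+0.3350j
Node n2: branches {R1, R7, I2, V1} → V_2 = -3.029+0.3350j
Node n3: branches {C1, L1, L2} → V_3 = 0.06699+0.03836j
Node n4: branches {R2, R3, R4, L1, R7, I3, R8, R9, L3} → V_4 = 0.2049+0.3597j
Node n5: branches {R3, R4, I2, R9, L3} → V_5 = 0.3623+0.3663j
Node n6: branches {R1, R2, C1, I3} → V_6 = -2.782+0.4120j
Source currents: i(V1)=-0.008328-0.005518j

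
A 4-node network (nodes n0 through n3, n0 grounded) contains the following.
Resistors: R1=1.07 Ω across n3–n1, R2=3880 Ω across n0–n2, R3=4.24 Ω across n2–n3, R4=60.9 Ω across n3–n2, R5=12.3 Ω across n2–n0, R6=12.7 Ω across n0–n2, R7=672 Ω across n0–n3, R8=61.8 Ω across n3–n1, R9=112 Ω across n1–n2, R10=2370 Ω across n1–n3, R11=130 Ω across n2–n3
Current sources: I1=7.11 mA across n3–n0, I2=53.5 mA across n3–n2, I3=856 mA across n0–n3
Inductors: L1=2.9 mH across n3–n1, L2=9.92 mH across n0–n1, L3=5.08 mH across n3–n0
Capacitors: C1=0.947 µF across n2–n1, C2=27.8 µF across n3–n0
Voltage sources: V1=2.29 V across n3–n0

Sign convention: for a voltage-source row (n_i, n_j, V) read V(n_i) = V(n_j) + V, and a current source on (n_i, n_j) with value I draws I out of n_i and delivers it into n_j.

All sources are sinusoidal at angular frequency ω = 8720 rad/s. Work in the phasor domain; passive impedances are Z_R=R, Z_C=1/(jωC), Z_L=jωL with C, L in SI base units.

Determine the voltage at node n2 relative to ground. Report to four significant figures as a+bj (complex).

1.559+0.01435j V

Element admittances at ω=8720 rad/s:
  Y(R1) = 0.9346+0.000j S between n3,n1
  Y(R2) = 0.0002577+0.000j S between n0,n2
  I1: injects 0.00711 A into n0 (from n3)
  Y(R3) = 0.2358+0.000j S between n2,n3
  Y(R4) = 0.01642+0.000j S between n3,n2
  Y(L1) = 0.000-0.03954j S between n3,n1
  Y(L2) = 0.000-0.01156j S between n0,n1
  Y(C1) = 0.000+0.008258j S between n2,n1
  Y(R5) = 0.08130+0.000j S between n2,n0
  Y(R6) = 0.07874+0.000j S between n0,n2
  Y(R7) = 0.001488+0.000j S between n0,n3
  Y(R8) = 0.01618+0.000j S between n3,n1
  Y(R9) = 0.008929+0.000j S between n1,n2
  Y(C2) = 0.000+0.2424j S between n3,n0
  Y(L3) = 0.000-0.02257j S between n3,n0
  Y(R10) = 0.0004219+0.000j S between n1,n3
  Y(R11) = 0.007692+0.000j S between n2,n3
  I2: injects 0.0535 A into n2 (from n3)
  I3: injects 0.856 A into n3 (from n0)
  V1: constraint V(n3)−V(n0) = 2.29
Assemble and solve the 4×4 MNA system:
  V(n1)=2.282+0.02107j  V(n2)=1.559+0.01435j  V(n3)=2.290+0.000j
  i(V1)=0.5953-0.4794j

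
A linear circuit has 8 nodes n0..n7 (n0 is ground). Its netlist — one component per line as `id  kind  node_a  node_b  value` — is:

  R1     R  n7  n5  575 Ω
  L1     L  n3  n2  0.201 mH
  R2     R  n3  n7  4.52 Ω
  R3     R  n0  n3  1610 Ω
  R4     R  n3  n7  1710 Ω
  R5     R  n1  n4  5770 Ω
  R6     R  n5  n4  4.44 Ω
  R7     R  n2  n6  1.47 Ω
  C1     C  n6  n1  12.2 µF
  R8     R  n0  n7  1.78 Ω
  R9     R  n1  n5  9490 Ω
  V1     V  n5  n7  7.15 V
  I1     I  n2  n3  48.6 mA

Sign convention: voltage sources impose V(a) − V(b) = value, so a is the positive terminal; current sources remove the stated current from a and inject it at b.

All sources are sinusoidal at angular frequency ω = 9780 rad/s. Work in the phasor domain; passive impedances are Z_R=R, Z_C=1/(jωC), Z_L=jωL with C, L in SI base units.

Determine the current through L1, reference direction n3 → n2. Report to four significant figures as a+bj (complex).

Apply KCL at each of the 7 non-ground nodes and solve the resulting linear system.
Node n1: branches {R5, C1, R9} → V_1 = 0.01204-0.1081j
Node n2: branches {L1, R7, I1} → V_2 = 0.008869-0.09149j
Node n3: branches {L1, R2, R3, R4, I1} → V_3 = 0.008928+0.0001352j
Node n4: branches {R5, R6} → V_4 = 7.145-8.328e-05j
Node n5: branches {R1, R6, R9, V1} → V_5 = 7.150-1.495e-07j
Node n6: branches {R7, C1} → V_6 = 0.01179-0.09145j
Node n7: branches {R1, R2, R4, R8, V1} → V_7 = -9.871e-06-1.495e-07j
Source currents: i(V1)=-0.01442-3.011e-05j

0.04661-3.011e-05j A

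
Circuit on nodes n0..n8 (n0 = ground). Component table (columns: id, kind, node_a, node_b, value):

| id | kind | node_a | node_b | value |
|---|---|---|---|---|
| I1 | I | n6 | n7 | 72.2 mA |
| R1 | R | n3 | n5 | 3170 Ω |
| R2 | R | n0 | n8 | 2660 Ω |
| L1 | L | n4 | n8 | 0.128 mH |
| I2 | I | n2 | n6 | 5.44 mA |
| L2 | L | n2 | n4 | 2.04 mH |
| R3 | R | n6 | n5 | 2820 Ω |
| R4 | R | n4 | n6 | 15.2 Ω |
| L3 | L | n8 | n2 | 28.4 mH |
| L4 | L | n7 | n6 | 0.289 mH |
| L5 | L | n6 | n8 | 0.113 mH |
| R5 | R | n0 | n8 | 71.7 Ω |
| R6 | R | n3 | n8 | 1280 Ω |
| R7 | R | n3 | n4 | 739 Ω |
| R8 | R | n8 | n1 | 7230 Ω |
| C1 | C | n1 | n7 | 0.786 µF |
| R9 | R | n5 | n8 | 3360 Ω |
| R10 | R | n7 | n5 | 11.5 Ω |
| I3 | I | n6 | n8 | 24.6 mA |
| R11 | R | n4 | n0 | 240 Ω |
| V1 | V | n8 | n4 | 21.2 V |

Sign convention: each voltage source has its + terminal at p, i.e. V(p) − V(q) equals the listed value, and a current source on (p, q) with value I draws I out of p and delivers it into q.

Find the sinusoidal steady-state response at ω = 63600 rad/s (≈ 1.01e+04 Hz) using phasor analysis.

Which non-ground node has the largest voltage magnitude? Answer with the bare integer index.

Apply KCL at each of the 8 non-ground nodes and solve the resulting linear system.
Node n1: branches {R8, C1} → V_1 = 0.7569-6.994j
Node n2: branches {I2, L2, L3} → V_2 = -15.00-0.6585j
Node n3: branches {R1, R6, R7} → V_3 = -7.454-0.8940j
Node n4: branches {L1, L2, R4, R7, R11, V1} → V_4 = -16.42+0.000j
Node n5: branches {R1, R3, R9, R10} → V_5 = 0.7221-6.943j
Node n6: branches {I1, I2, R3, R4, L4, L5, I3} → V_6 = 0.8195-8.296j
Node n7: branches {I1, L4, C1, R10} → V_7 = 0.7375-6.983j
Node n8: branches {R2, L1, L3, L5, R5, R6, R8, R9, I3, V1} → V_8 = 4.777+0.000j
Source currents: i(V1)=-1.210+3.162j

4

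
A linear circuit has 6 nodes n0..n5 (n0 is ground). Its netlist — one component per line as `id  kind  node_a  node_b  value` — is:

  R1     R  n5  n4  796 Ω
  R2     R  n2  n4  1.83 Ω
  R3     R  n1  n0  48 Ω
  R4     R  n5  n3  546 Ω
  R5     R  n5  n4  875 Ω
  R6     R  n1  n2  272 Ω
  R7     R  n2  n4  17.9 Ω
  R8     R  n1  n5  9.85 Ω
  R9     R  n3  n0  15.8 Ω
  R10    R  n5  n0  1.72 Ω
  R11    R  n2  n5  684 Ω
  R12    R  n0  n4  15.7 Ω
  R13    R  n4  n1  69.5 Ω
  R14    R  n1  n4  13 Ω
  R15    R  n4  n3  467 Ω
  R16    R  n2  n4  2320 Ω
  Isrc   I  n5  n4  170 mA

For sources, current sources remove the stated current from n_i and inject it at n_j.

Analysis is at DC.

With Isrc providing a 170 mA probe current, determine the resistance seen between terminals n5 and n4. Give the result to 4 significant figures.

R_eq = 8.718 Ω

Element admittances at DC:
  Y(R1) = 0.001256 S between n5,n4
  Y(R2) = 0.5464 S between n2,n4
  Y(R3) = 0.02083 S between n1,n0
  Y(R4) = 0.001832 S between n5,n3
  Y(R5) = 0.001143 S between n5,n4
  Y(R6) = 0.003676 S between n1,n2
  Y(R7) = 0.05587 S between n2,n4
  Y(R8) = 0.1015 S between n1,n5
  Y(R9) = 0.06329 S between n3,n0
  Y(R10) = 0.5814 S between n5,n0
  Y(R11) = 0.001462 S between n2,n5
  Y(R12) = 0.06369 S between n0,n4
  Y(R13) = 0.01439 S between n4,n1
  Y(R14) = 0.07692 S between n1,n4
  Y(R15) = 0.002141 S between n4,n3
  Y(R16) = 0.0004310 S between n2,n4
  Isrc: injects 0.17 A into n4 (from n5)
Assemble and solve the 5×5 MNA system:
  V(n1)=0.4975  V(n2)=1.308  V(n3)=0.03737  V(n4)=1.316  V(n5)=-0.1661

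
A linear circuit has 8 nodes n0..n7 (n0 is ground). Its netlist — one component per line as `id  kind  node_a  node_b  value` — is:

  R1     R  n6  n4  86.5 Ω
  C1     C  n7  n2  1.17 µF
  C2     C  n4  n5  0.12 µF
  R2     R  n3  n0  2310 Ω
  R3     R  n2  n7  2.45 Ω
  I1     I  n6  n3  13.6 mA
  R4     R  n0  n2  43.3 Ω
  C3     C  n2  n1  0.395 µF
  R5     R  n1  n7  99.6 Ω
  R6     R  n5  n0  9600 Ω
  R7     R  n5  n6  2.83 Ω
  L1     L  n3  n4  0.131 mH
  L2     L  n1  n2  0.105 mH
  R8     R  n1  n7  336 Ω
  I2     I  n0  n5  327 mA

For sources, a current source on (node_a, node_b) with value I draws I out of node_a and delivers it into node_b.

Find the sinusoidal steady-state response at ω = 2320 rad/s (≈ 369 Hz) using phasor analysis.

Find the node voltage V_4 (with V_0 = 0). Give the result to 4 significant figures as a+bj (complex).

604.6+0.1671j V

Element admittances at ω=2320 rad/s:
  Y(R1) = 0.01156+0.000j S between n6,n4
  Y(C1) = 0.000+0.002714j S between n7,n2
  Y(C2) = 0.000+0.0002784j S between n4,n5
  Y(R2) = 0.0004329+0.000j S between n3,n0
  Y(R3) = 0.4082+0.000j S between n2,n7
  I1: injects 0.0136 A into n3 (from n6)
  Y(R4) = 0.02309+0.000j S between n0,n2
  Y(C3) = 0.000+0.0009164j S between n2,n1
  Y(R5) = 0.01004+0.000j S between n1,n7
  Y(R6) = 0.0001042+0.000j S between n5,n0
  Y(R7) = 0.3534+0.000j S between n5,n6
  Y(L1) = 0.000-3.290j S between n3,n4
  Y(L2) = 0.000-4.105j S between n1,n2
  Y(R8) = 0.002976+0.000j S between n1,n7
  I2: injects 0.327 A into n5 (from n0)
Assemble and solve the 7×7 MNA system:
  V(n1)=0.000+0.000j  V(n2)=0.000+0.000j  V(n3)=604.6+0.09172j  V(n4)=604.6+0.1671j  V(n5)=626.7-0.3812j  V(n6)=626.0-0.3638j  V(n7)=0.000+0.000j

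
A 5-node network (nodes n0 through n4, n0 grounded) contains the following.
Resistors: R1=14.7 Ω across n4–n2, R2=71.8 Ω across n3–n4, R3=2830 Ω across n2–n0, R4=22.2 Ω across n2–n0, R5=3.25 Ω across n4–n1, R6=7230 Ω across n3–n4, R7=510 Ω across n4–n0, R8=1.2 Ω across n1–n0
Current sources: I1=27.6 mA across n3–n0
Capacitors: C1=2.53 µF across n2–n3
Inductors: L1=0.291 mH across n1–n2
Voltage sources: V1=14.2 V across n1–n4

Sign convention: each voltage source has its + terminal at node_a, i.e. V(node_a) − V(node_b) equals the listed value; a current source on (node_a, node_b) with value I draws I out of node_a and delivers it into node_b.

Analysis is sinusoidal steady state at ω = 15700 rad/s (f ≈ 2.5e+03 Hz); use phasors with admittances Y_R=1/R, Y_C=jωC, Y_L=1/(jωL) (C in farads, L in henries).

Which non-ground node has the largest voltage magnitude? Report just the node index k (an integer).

Element admittances at ω=15700 rad/s:
  Y(R1) = 0.06803+0.000j S between n4,n2
  Y(R2) = 0.01393+0.000j S between n3,n4
  Y(R3) = 0.0003534+0.000j S between n2,n0
  I1: injects 0.0276 A into n0 (from n3)
  Y(R4) = 0.04505+0.000j S between n2,n0
  Y(R5) = 0.3077+0.000j S between n4,n1
  Y(C1) = 0.000+0.03972j S between n2,n3
  Y(R6) = 0.0001383+0.000j S between n3,n4
  Y(L1) = 0.000-0.2189j S between n1,n2
  Y(R7) = 0.001961+0.000j S between n4,n0
  Y(R8) = 0.8333+0.000j S between n1,n0
  V1: constraint V(n1)−V(n4) = 14.2
Assemble and solve the 5×5 MNA system:
  V(n1)=0.1088+0.2182j  V(n2)=-1.997-4.015j  V(n3)=-2.231+0.8799j  V(n4)=-14.09+0.2182j
  i(V1)=-5.386+0.2791j

4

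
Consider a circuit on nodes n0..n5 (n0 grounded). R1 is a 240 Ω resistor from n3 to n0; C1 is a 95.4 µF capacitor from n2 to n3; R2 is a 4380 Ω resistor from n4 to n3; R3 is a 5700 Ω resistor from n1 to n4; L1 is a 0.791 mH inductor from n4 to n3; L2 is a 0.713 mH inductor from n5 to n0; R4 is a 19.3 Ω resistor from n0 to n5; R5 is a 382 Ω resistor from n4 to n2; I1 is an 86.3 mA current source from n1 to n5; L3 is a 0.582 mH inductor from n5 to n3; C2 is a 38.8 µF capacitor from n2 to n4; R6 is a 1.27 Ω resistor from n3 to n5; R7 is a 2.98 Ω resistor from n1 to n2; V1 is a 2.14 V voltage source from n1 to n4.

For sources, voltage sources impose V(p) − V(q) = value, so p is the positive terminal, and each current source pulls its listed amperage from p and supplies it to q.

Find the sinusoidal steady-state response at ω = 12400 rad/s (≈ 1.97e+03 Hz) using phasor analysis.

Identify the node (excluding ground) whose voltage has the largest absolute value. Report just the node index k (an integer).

Apply KCL at each of the 5 non-ground nodes and solve the resulting linear system.
Node n1: branches {R3, I1, R7, V1} → V_1 = 0.8364+1.373j
Node n2: branches {C1, R5, C2, R7} → V_2 = -0.2084+0.1772j
Node n3: branches {R1, C1, R2, L1, L3, R6} → V_3 = -0.1048-0.01513j
Node n4: branches {R2, R3, L1, R5, C2, V1} → V_4 = -1.304+1.373j
Node n5: branches {L2, R4, I1, L3, R6} → V_5 = 0.001001+0.003402j
Source currents: i(V1)=-0.4373-0.4013j

4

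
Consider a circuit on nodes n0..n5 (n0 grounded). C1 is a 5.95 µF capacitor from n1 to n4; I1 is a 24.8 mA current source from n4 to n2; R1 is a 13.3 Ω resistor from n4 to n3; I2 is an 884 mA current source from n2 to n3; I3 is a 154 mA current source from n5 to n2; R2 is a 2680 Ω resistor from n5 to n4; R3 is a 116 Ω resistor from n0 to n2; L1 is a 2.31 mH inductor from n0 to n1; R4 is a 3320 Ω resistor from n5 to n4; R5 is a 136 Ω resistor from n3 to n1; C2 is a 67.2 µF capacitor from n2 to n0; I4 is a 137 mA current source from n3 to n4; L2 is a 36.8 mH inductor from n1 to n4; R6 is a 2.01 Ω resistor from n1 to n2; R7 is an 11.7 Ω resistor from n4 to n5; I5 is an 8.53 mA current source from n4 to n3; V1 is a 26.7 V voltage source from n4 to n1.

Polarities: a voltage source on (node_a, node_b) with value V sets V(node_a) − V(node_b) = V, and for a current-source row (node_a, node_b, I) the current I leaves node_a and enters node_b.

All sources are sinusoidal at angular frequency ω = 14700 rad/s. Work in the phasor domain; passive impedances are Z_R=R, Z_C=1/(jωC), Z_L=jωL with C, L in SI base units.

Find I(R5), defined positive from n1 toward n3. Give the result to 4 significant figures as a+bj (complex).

Element admittances at ω=14700 rad/s:
  Y(C1) = 0.000+0.08747j S between n1,n4
  I1: injects 0.0248 A into n2 (from n4)
  Y(R1) = 0.07519+0.000j S between n4,n3
  I2: injects 0.884 A into n3 (from n2)
  I3: injects 0.154 A into n2 (from n5)
  Y(R2) = 0.0003731+0.000j S between n5,n4
  Y(R3) = 0.008621+0.000j S between n0,n2
  Y(L1) = 0.000-0.02945j S between n0,n1
  Y(R4) = 0.0003012+0.000j S between n5,n4
  Y(R5) = 0.007353+0.000j S between n3,n1
  Y(C2) = 0.000+0.9878j S between n2,n0
  I4: injects 0.137 A into n4 (from n3)
  Y(L2) = 0.000-0.001849j S between n1,n4
  Y(R6) = 0.4975+0.000j S between n1,n2
  Y(R7) = 0.08547+0.000j S between n4,n5
  I5: injects 0.00853 A into n3 (from n4)
  V1: constraint V(n4)−V(n1) = 26.7
Assemble and solve the 6×6 MNA system:
  V(n1)=1.456+0.08919j  V(n2)=0.04337+0.003037j  V(n3)=34.93+0.08919j  V(n4)=28.16+0.08919j  V(n5)=26.37+0.08919j
  i(V1)=0.4591-2.286j

-0.2461+0.000j A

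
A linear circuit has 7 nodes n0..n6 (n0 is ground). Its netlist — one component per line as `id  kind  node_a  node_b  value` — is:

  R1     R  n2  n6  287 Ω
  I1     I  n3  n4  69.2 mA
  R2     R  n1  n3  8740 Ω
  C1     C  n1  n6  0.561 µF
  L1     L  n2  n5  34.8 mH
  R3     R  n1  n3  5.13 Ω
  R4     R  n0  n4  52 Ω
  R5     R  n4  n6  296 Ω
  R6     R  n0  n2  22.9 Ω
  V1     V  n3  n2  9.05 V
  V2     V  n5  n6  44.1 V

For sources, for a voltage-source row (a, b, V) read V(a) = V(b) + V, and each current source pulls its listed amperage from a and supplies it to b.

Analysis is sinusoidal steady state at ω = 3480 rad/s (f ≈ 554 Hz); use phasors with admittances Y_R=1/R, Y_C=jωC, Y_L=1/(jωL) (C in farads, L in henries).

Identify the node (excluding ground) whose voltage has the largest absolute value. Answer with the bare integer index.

6

Apply KCL at each of the 6 non-ground nodes and solve the resulting linear system.
Node n1: branches {R2, C1, R3} → V_1 = 9.299-2.324j
Node n2: branches {R1, L1, R6, V1} → V_2 = 0.5669-1.940j
Node n3: branches {I1, R2, R3, V1} → V_3 = 9.617-1.940j
Node n4: branches {I1, R4, R5} → V_4 = -1.287+4.404j
Node n5: branches {L1, V2} → V_5 = 15.00+29.47j
Node n6: branches {R1, C1, R5, V2} → V_6 = -29.10+29.47j
Source currents: i(V1)=-0.1313-0.07496j, i(V2)=-0.2594+0.1192j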